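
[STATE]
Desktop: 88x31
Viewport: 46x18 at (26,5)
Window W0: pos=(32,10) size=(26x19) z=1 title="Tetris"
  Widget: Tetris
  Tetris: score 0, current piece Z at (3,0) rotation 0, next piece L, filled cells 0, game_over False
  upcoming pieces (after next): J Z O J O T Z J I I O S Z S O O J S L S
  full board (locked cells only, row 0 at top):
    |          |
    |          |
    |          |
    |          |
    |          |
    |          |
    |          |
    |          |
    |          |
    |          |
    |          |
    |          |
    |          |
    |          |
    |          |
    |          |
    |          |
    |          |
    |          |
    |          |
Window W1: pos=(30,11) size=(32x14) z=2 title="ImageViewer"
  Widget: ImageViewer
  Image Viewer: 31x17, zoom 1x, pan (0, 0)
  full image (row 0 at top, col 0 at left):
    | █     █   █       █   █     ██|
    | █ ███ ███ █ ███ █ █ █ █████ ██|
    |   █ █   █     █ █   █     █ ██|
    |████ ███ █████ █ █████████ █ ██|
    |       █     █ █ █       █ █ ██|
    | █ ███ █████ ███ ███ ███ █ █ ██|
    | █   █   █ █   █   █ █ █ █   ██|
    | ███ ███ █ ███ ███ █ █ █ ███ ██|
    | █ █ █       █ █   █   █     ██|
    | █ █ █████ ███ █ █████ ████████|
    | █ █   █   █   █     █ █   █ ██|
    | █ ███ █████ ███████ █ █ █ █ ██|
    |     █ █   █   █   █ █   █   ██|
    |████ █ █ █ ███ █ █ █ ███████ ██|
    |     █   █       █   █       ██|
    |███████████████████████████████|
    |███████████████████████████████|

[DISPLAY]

                                              
                                              
                                              
                                              
                                              
      ┏━━━━━━━━━━━━━━━━━━━━━━━━┓              
    ┏━━━━━━━━━━━━━━━━━━━━━━━━━━━━━━┓          
    ┃ ImageViewer                  ┃          
    ┠──────────────────────────────┨          
    ┃ █     █   █       █   █     █┃          
    ┃ █ ███ ███ █ ███ █ █ █ █████ █┃          
    ┃   █ █   █     █ █   █     █ █┃          
    ┃████ ███ █████ █ █████████ █ █┃          
    ┃       █     █ █ █       █ █ █┃          
    ┃ █ ███ █████ ███ ███ ███ █ █ █┃          
    ┃ █   █   █ █   █   █ █ █ █   █┃          
    ┃ ███ ███ █ ███ ███ █ █ █ ███ █┃          
    ┃ █ █ █       █ █   █   █     █┃          


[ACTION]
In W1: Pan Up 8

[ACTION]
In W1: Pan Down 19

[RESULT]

                                              
                                              
                                              
                                              
                                              
      ┏━━━━━━━━━━━━━━━━━━━━━━━━┓              
    ┏━━━━━━━━━━━━━━━━━━━━━━━━━━━━━━┓          
    ┃ ImageViewer                  ┃          
    ┠──────────────────────────────┨          
    ┃                              ┃          
    ┃                              ┃          
    ┃                              ┃          
    ┃                              ┃          
    ┃                              ┃          
    ┃                              ┃          
    ┃                              ┃          
    ┃                              ┃          
    ┃                              ┃          


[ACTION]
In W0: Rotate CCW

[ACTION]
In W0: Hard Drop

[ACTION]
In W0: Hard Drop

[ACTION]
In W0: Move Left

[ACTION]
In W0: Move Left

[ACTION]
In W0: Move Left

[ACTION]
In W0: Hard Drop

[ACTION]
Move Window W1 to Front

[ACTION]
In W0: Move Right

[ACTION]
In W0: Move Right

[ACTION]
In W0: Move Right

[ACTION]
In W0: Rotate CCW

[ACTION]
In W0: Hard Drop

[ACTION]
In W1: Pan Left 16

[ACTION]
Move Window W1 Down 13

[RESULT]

                                              
                                              
                                              
                                              
                                              
      ┏━━━━━━━━━━━━━━━━━━━━━━━━┓              
      ┃ Tetris                 ┃              
      ┠────────────────────────┨              
      ┃          │Next:        ┃              
      ┃          │█            ┃              
      ┃          │███          ┃              
      ┃          │             ┃              
    ┏━━━━━━━━━━━━━━━━━━━━━━━━━━━━━━┓          
    ┃ ImageViewer                  ┃          
    ┠──────────────────────────────┨          
    ┃                              ┃          
    ┃                              ┃          
    ┃                              ┃          


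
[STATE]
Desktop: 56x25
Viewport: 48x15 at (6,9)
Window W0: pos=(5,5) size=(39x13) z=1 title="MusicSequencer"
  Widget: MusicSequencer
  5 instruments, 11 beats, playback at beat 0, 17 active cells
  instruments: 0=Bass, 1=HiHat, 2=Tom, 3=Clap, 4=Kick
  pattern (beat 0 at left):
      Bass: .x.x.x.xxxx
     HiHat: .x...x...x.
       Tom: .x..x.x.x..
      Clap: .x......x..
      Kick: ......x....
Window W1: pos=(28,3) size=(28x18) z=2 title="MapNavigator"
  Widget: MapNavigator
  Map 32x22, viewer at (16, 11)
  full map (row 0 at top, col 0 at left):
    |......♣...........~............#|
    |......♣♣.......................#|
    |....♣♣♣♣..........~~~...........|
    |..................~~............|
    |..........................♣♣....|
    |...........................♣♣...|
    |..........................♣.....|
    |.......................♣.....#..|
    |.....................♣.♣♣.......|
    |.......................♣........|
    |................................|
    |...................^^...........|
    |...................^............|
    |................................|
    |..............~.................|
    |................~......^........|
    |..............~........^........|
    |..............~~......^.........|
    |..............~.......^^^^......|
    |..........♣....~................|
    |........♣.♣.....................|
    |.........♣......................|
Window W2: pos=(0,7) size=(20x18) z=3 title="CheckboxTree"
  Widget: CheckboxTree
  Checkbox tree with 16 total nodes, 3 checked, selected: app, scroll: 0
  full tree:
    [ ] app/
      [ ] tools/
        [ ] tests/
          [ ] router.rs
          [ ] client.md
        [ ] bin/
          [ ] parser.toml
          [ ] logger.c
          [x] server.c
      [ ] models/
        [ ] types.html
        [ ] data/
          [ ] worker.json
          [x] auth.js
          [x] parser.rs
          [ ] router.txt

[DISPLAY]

─────────────┨███     ┃....................♣....
app/         ┃·█·     ┃..................♣.♣♣...
] tools/     ┃█··     ┃....................♣....
[ ] tests/   ┃█··     ┃.........................
  [ ] router.┃···     ┃.............@..^^.......
  [ ] client.┃        ┃................^........
[-] bin/     ┃        ┃.........................
  [ ] parser.┃        ┃...........~.............
  [ ] logger.┃━━━━━━━━┃.............~......^....
  [x] server.┃        ┃...........~........^....
] models/    ┃        ┃...........~~......^.....
[ ] types.htm┃        ┗━━━━━━━━━━━━━━━━━━━━━━━━━
[-] data/    ┃                                  
  [ ] worker.┃                                  
  [x] auth.js┃                                  


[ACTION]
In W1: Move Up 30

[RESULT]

─────────────┨███     ┃                         
app/         ┃·█·     ┃                         
] tools/     ┃█··     ┃                         
[ ] tests/   ┃█··     ┃                         
  [ ] router.┃···     ┃...♣.........@.~.........
  [ ] client.┃        ┃...♣♣....................
[-] bin/     ┃        ┃.♣♣♣♣..........~~~.......
  [ ] parser.┃        ┃...............~~........
  [ ] logger.┃━━━━━━━━┃.......................♣♣
  [x] server.┃        ┃........................♣
] models/    ┃        ┃.......................♣.
[ ] types.htm┃        ┗━━━━━━━━━━━━━━━━━━━━━━━━━
[-] data/    ┃                                  
  [ ] worker.┃                                  
  [x] auth.js┃                                  


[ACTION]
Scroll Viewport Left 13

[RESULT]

┠──────────────────┨███     ┃                   
┃>[-] app/         ┃·█·     ┃                   
┃   [-] tools/     ┃█··     ┃                   
┃     [ ] tests/   ┃█··     ┃                   
┃       [ ] router.┃···     ┃...♣.........@.~...
┃       [ ] client.┃        ┃...♣♣..............
┃     [-] bin/     ┃        ┃.♣♣♣♣..........~~~.
┃       [ ] parser.┃        ┃...............~~..
┃       [ ] logger.┃━━━━━━━━┃...................
┃       [x] server.┃        ┃...................
┃   [-] models/    ┃        ┃...................
┃     [ ] types.htm┃        ┗━━━━━━━━━━━━━━━━━━━
┃     [-] data/    ┃                            
┃       [ ] worker.┃                            
┃       [x] auth.js┃                            


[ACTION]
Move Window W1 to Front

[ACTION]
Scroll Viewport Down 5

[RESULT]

┃>[-] app/         ┃·█·     ┃                   
┃   [-] tools/     ┃█··     ┃                   
┃     [ ] tests/   ┃█··     ┃                   
┃       [ ] router.┃···     ┃...♣.........@.~...
┃       [ ] client.┃        ┃...♣♣..............
┃     [-] bin/     ┃        ┃.♣♣♣♣..........~~~.
┃       [ ] parser.┃        ┃...............~~..
┃       [ ] logger.┃━━━━━━━━┃...................
┃       [x] server.┃        ┃...................
┃   [-] models/    ┃        ┃...................
┃     [ ] types.htm┃        ┗━━━━━━━━━━━━━━━━━━━
┃     [-] data/    ┃                            
┃       [ ] worker.┃                            
┃       [x] auth.js┃                            
┗━━━━━━━━━━━━━━━━━━┛                            


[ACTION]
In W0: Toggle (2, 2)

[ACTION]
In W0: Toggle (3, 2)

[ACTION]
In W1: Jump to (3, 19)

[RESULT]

┃>[-] app/         ┃·█·     ┃          .........
┃   [-] tools/     ┃█··     ┃          .........
┃     [ ] tests/   ┃█··     ┃          .........
┃       [ ] router.┃···     ┃          ...@.....
┃       [ ] client.┃        ┃          ........♣
┃     [-] bin/     ┃        ┃          .........
┃       [ ] parser.┃        ┃                   
┃       [ ] logger.┃━━━━━━━━┃                   
┃       [x] server.┃        ┃                   
┃   [-] models/    ┃        ┃                   
┃     [ ] types.htm┃        ┗━━━━━━━━━━━━━━━━━━━
┃     [-] data/    ┃                            
┃       [ ] worker.┃                            
┃       [x] auth.js┃                            
┗━━━━━━━━━━━━━━━━━━┛                            


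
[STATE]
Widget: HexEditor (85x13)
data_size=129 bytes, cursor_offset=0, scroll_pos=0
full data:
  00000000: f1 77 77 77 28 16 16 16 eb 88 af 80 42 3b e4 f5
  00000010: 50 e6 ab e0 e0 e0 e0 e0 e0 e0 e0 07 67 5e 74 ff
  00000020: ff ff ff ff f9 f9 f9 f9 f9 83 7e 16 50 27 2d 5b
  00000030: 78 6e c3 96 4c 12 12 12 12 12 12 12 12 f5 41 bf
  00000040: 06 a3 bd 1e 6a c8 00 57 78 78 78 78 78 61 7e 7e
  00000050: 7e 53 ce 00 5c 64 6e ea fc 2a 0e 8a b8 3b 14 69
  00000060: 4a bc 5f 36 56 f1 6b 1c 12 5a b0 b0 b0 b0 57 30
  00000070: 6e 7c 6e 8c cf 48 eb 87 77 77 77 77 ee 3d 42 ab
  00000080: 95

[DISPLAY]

00000000  F1 77 77 77 28 16 16 16  eb 88 af 80 42 3b e4 f5  |.www(.......B;..|       
00000010  50 e6 ab e0 e0 e0 e0 e0  e0 e0 e0 07 67 5e 74 ff  |P...........g^t.|       
00000020  ff ff ff ff f9 f9 f9 f9  f9 83 7e 16 50 27 2d 5b  |..........~.P'-[|       
00000030  78 6e c3 96 4c 12 12 12  12 12 12 12 12 f5 41 bf  |xn..L.........A.|       
00000040  06 a3 bd 1e 6a c8 00 57  78 78 78 78 78 61 7e 7e  |....j..Wxxxxxa~~|       
00000050  7e 53 ce 00 5c 64 6e ea  fc 2a 0e 8a b8 3b 14 69  |~S..\dn..*...;.i|       
00000060  4a bc 5f 36 56 f1 6b 1c  12 5a b0 b0 b0 b0 57 30  |J._6V.k..Z....W0|       
00000070  6e 7c 6e 8c cf 48 eb 87  77 77 77 77 ee 3d 42 ab  |n|n..H..wwww.=B.|       
00000080  95                                                |.               |       
                                                                                     
                                                                                     
                                                                                     
                                                                                     


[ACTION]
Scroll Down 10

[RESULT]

00000080  95                                                |.               |       
                                                                                     
                                                                                     
                                                                                     
                                                                                     
                                                                                     
                                                                                     
                                                                                     
                                                                                     
                                                                                     
                                                                                     
                                                                                     
                                                                                     


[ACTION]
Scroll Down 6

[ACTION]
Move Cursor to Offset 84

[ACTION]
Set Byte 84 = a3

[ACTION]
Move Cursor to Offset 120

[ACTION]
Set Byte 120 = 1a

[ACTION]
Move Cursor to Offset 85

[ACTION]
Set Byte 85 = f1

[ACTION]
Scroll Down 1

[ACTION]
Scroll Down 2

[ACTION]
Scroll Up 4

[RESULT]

00000040  06 a3 bd 1e 6a c8 00 57  78 78 78 78 78 61 7e 7e  |....j..Wxxxxxa~~|       
00000050  7e 53 ce 00 a3 F1 6e ea  fc 2a 0e 8a b8 3b 14 69  |~S....n..*...;.i|       
00000060  4a bc 5f 36 56 f1 6b 1c  12 5a b0 b0 b0 b0 57 30  |J._6V.k..Z....W0|       
00000070  6e 7c 6e 8c cf 48 eb 87  1a 77 77 77 ee 3d 42 ab  |n|n..H...www.=B.|       
00000080  95                                                |.               |       
                                                                                     
                                                                                     
                                                                                     
                                                                                     
                                                                                     
                                                                                     
                                                                                     
                                                                                     


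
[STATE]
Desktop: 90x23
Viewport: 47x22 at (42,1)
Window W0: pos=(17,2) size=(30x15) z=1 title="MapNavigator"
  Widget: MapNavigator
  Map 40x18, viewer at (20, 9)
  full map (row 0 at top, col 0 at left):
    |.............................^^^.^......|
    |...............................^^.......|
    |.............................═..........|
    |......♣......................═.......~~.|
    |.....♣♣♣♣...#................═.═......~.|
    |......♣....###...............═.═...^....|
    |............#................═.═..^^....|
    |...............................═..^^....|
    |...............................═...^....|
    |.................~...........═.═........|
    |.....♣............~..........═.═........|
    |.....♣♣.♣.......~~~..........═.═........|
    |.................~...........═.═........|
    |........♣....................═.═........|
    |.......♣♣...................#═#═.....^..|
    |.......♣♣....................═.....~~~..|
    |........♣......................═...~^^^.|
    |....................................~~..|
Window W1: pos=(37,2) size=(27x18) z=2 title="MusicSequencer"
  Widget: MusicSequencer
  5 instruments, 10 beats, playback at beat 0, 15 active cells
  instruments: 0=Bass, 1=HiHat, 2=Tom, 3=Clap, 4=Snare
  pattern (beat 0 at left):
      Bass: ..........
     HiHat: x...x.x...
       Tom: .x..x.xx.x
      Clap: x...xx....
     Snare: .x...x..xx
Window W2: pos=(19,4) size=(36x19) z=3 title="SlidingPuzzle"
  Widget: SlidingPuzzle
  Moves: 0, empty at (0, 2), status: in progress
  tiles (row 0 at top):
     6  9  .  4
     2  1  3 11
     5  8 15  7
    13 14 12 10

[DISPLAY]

                                               
━━━━━━━━━━━━━━━━━━━━━┓                         
icSequencer          ┃                         
━━━━━━━━━━━━┓────────┨                         
            ┃        ┃                         
────────────┨        ┃                         
            ┃        ┃                         
            ┃        ┃                         
            ┃        ┃                         
            ┃        ┃                         
            ┃        ┃                         
            ┃        ┃                         
            ┃        ┃                         
            ┃        ┃                         
            ┃        ┃                         
            ┃        ┃                         
            ┃        ┃                         
            ┃        ┃                         
            ┃━━━━━━━━┛                         
            ┃                                  
            ┃                                  
━━━━━━━━━━━━┛                                  


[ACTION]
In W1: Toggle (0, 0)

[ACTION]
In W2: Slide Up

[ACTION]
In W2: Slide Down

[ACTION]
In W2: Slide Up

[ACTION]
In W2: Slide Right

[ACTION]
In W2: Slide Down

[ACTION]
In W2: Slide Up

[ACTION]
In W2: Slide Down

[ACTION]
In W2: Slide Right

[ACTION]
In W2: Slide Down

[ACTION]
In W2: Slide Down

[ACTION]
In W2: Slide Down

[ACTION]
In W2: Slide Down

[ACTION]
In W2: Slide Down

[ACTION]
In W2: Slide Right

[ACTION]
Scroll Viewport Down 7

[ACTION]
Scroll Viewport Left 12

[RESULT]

                                               
━━━━━━━┏━━━━━━━━━━━━━━━━━━━━━━━━━┓             
r      ┃ MusicSequencer          ┃             
━━━━━━━━━━━━━━━━━━━━━━━━┓────────┨             
zzle                    ┃        ┃             
────────────────────────┨        ┃             
┬────┬────┐             ┃        ┃             
│  3 │  4 │             ┃        ┃             
┼────┼────┤             ┃        ┃             
│  1 │ 11 │             ┃        ┃             
┼────┼────┤             ┃        ┃             
│ 15 │  7 │             ┃        ┃             
┼────┼────┤             ┃        ┃             
│ 12 │ 10 │             ┃        ┃             
┴────┴────┘             ┃        ┃             
                        ┃        ┃             
                        ┃        ┃             
                        ┃        ┃             
                        ┃━━━━━━━━┛             
                        ┃                      
                        ┃                      
━━━━━━━━━━━━━━━━━━━━━━━━┛                      


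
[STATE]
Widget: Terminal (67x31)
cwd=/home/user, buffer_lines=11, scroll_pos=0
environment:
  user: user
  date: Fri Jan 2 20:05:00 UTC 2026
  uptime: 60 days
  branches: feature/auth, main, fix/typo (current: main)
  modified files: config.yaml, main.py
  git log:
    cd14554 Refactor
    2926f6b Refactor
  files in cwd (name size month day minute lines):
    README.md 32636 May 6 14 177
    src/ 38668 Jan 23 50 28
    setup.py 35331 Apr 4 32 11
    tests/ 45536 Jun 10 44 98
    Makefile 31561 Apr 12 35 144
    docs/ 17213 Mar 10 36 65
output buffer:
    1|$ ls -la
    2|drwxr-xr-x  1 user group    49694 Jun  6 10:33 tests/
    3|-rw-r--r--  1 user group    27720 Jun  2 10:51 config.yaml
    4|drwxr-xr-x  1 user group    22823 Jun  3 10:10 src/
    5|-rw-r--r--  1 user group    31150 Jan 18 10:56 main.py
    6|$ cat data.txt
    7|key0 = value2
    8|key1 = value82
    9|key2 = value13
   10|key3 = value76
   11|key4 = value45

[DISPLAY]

$ ls -la                                                           
drwxr-xr-x  1 user group    49694 Jun  6 10:33 tests/              
-rw-r--r--  1 user group    27720 Jun  2 10:51 config.yaml         
drwxr-xr-x  1 user group    22823 Jun  3 10:10 src/                
-rw-r--r--  1 user group    31150 Jan 18 10:56 main.py             
$ cat data.txt                                                     
key0 = value2                                                      
key1 = value82                                                     
key2 = value13                                                     
key3 = value76                                                     
key4 = value45                                                     
$ █                                                                
                                                                   
                                                                   
                                                                   
                                                                   
                                                                   
                                                                   
                                                                   
                                                                   
                                                                   
                                                                   
                                                                   
                                                                   
                                                                   
                                                                   
                                                                   
                                                                   
                                                                   
                                                                   
                                                                   


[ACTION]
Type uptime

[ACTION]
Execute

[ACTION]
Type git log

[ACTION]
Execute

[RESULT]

$ ls -la                                                           
drwxr-xr-x  1 user group    49694 Jun  6 10:33 tests/              
-rw-r--r--  1 user group    27720 Jun  2 10:51 config.yaml         
drwxr-xr-x  1 user group    22823 Jun  3 10:10 src/                
-rw-r--r--  1 user group    31150 Jan 18 10:56 main.py             
$ cat data.txt                                                     
key0 = value2                                                      
key1 = value82                                                     
key2 = value13                                                     
key3 = value76                                                     
key4 = value45                                                     
$ uptime                                                           
 10:00  up 60 days                                                 
$ git log                                                          
cd14554 Refactor                                                   
2926f6b Refactor                                                   
$ █                                                                
                                                                   
                                                                   
                                                                   
                                                                   
                                                                   
                                                                   
                                                                   
                                                                   
                                                                   
                                                                   
                                                                   
                                                                   
                                                                   
                                                                   


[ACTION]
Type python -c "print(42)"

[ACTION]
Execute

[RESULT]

$ ls -la                                                           
drwxr-xr-x  1 user group    49694 Jun  6 10:33 tests/              
-rw-r--r--  1 user group    27720 Jun  2 10:51 config.yaml         
drwxr-xr-x  1 user group    22823 Jun  3 10:10 src/                
-rw-r--r--  1 user group    31150 Jan 18 10:56 main.py             
$ cat data.txt                                                     
key0 = value2                                                      
key1 = value82                                                     
key2 = value13                                                     
key3 = value76                                                     
key4 = value45                                                     
$ uptime                                                           
 10:00  up 60 days                                                 
$ git log                                                          
cd14554 Refactor                                                   
2926f6b Refactor                                                   
$ python -c "print(42)"                                            
42                                                                 
$ █                                                                
                                                                   
                                                                   
                                                                   
                                                                   
                                                                   
                                                                   
                                                                   
                                                                   
                                                                   
                                                                   
                                                                   
                                                                   


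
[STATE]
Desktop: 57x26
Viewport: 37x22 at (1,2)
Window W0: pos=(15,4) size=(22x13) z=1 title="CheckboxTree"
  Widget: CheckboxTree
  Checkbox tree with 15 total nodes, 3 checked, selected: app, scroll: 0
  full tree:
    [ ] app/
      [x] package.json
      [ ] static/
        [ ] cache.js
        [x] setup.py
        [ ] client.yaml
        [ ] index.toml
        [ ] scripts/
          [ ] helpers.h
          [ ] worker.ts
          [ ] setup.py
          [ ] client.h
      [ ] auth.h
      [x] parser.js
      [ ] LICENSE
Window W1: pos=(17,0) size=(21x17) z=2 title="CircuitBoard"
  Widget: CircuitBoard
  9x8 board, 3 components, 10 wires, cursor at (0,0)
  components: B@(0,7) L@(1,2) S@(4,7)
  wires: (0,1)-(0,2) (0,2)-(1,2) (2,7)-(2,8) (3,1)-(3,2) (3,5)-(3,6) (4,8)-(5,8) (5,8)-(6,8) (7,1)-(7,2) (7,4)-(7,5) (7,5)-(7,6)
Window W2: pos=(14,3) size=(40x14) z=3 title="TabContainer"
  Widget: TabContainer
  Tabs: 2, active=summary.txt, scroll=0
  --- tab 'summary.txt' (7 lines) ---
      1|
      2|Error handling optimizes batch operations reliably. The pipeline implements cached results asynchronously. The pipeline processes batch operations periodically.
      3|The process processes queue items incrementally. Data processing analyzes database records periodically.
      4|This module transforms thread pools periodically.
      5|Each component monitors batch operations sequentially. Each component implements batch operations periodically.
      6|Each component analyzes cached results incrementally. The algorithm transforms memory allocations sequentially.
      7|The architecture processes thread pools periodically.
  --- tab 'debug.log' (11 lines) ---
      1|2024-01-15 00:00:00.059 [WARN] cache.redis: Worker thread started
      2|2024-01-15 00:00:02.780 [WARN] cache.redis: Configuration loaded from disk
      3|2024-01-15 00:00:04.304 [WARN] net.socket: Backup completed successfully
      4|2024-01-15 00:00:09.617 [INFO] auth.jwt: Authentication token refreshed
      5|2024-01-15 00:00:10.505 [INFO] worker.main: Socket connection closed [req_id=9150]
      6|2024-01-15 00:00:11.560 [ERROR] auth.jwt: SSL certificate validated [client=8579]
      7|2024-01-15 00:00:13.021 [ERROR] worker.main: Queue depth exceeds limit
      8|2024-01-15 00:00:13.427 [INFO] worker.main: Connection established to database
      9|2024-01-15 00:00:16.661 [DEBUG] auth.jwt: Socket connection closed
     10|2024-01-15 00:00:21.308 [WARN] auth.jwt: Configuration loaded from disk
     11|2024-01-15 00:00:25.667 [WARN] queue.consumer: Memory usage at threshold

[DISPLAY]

                ┠───────────────────┨
             ┏━━━━━━━━━━━━━━━━━━━━━━━
             ┃ TabContainer          
             ┠───────────────────────
             ┃[summary.txt]│ debug.lo
             ┃───────────────────────
             ┃                       
             ┃Error handling optimize
             ┃The process processes q
             ┃This module transforms 
             ┃Each component monitors
             ┃Each component analyzes
             ┃The architecture proces
             ┃                       
             ┗━━━━━━━━━━━━━━━━━━━━━━━
                                     
                                     
                                     
                                     
                                     
                                     
                                     


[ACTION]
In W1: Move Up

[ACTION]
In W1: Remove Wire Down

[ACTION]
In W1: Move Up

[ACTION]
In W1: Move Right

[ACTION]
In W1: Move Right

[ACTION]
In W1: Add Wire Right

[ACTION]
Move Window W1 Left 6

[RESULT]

          ┠───────────────────┨      
          ┃  ┏━━━━━━━━━━━━━━━━━━━━━━━
          ┃0 ┃ TabContainer          
          ┃  ┠───────────────────────
          ┃1 ┃[summary.txt]│ debug.lo
          ┃  ┃───────────────────────
          ┃2 ┃                       
          ┃  ┃Error handling optimize
          ┃3 ┃The process processes q
          ┃  ┃This module transforms 
          ┃4 ┃Each component monitors
          ┃  ┃Each component analyzes
          ┃5 ┃The architecture proces
          ┃  ┃                       
          ┗━━┗━━━━━━━━━━━━━━━━━━━━━━━
                                     
                                     
                                     
                                     
                                     
                                     
                                     


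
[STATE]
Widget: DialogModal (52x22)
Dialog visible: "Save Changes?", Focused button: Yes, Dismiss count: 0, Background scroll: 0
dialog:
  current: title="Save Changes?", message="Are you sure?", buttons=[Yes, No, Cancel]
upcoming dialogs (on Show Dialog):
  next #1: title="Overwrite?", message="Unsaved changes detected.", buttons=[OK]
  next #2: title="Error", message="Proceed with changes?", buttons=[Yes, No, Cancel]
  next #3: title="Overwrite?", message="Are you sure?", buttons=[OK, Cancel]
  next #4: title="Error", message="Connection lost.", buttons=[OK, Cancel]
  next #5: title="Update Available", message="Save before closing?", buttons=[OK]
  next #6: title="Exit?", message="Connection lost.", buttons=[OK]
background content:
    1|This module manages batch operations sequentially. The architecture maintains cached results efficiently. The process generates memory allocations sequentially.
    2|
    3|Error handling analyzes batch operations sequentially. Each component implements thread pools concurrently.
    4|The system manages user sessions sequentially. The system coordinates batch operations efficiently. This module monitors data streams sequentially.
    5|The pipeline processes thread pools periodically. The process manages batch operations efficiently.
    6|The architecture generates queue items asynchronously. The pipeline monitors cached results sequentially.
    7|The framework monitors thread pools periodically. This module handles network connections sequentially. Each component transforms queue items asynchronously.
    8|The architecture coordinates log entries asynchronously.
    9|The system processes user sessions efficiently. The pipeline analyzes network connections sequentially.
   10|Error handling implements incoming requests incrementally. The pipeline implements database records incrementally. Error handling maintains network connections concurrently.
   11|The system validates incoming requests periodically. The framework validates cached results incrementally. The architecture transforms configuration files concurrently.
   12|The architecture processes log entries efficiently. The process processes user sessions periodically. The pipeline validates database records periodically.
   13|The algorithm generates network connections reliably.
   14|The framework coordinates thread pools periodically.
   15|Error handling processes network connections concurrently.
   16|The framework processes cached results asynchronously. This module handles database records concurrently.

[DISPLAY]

This module manages batch operations sequentially. T
                                                    
Error handling analyzes batch operations sequentiall
The system manages user sessions sequentially. The s
The pipeline processes thread pools periodically. Th
The architecture generates queue items asynchronousl
The framework monitors thread pools periodically. Th
The architecture coordinates log entries asynchronou
The system pro┌─────────────────────┐ficiently. The 
Error handling│    Save Changes?    │quests incremen
The system val│    Are you sure?    │s periodically.
The architectu│ [Yes]  No   Cancel  │s efficiently. 
The algorithm └─────────────────────┘ctions reliably
The framework coordinates thread pools periodically.
Error handling processes network connections concurr
The framework processes cached results asynchronousl
                                                    
                                                    
                                                    
                                                    
                                                    
                                                    


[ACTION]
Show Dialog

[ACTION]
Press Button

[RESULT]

This module manages batch operations sequentially. T
                                                    
Error handling analyzes batch operations sequentiall
The system manages user sessions sequentially. The s
The pipeline processes thread pools periodically. Th
The architecture generates queue items asynchronousl
The framework monitors thread pools periodically. Th
The architecture coordinates log entries asynchronou
The system processes user sessions efficiently. The 
Error handling implements incoming requests incremen
The system validates incoming requests periodically.
The architecture processes log entries efficiently. 
The algorithm generates network connections reliably
The framework coordinates thread pools periodically.
Error handling processes network connections concurr
The framework processes cached results asynchronousl
                                                    
                                                    
                                                    
                                                    
                                                    
                                                    


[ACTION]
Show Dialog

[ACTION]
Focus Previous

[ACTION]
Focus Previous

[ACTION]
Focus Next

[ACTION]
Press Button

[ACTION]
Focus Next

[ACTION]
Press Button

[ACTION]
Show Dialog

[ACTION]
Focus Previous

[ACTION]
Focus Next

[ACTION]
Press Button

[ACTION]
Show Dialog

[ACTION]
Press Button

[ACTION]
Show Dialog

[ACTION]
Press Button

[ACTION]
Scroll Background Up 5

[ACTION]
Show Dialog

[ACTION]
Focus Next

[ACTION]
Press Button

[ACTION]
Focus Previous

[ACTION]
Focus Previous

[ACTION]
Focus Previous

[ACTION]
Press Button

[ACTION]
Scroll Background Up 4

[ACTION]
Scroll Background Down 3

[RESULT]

The system manages user sessions sequentially. The s
The pipeline processes thread pools periodically. Th
The architecture generates queue items asynchronousl
The framework monitors thread pools periodically. Th
The architecture coordinates log entries asynchronou
The system processes user sessions efficiently. The 
Error handling implements incoming requests incremen
The system validates incoming requests periodically.
The architecture processes log entries efficiently. 
The algorithm generates network connections reliably
The framework coordinates thread pools periodically.
Error handling processes network connections concurr
The framework processes cached results asynchronousl
                                                    
                                                    
                                                    
                                                    
                                                    
                                                    
                                                    
                                                    
                                                    
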